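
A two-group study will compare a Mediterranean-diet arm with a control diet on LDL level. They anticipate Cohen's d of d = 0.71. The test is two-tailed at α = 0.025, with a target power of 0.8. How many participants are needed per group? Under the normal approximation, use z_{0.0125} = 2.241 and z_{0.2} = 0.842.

n = 38 per group

For two independent groups with equal n: n = 2·((z_{α/2} + z_β) / d)².
z_{α/2} + z_β = 2.241 + 0.842 = 3.083.
n = 2 × (3.083 / 0.71)² = 2 × 4.342² = 2 × 18.86 = 37.7.
Round up to the next whole participant.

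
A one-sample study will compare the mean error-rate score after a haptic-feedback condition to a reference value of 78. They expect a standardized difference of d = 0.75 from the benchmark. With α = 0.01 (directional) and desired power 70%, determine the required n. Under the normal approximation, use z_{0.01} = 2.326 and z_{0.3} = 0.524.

For a one-sample test: n = ((z_{α} + z_β) / d)².
z_{α} + z_β = 2.326 + 0.524 = 2.850.
n = (2.850 / 0.75)² = 3.800² = 14.44.
Round up.

n = 15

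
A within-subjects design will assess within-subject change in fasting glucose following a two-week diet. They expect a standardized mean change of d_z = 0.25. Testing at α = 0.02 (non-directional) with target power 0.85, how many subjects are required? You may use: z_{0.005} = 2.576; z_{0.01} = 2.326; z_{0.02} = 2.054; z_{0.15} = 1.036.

For a paired (one-sample on differences) test: n = ((z_{α/2} + z_β) / d)².
z_{α/2} + z_β = 2.326 + 1.036 = 3.362.
n = (3.362 / 0.25)² = 13.448² = 180.85.
Round up.

n = 181 pairs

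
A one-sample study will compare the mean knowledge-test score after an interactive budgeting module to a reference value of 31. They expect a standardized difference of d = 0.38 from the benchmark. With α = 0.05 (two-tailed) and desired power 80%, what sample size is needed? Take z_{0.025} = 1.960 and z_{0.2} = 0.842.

For a one-sample test: n = ((z_{α/2} + z_β) / d)².
z_{α/2} + z_β = 1.960 + 0.842 = 2.802.
n = (2.802 / 0.38)² = 7.374² = 54.37.
Round up.

n = 55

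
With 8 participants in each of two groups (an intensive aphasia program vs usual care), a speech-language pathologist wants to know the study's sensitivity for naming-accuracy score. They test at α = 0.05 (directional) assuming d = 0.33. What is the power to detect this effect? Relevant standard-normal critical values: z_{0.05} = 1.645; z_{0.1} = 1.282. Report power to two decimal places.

power ≈ 0.16

For two equal groups, power = Φ(d·√(n/2) − z_{α}).
d·√(n/2) = 0.33 × √(8/2) = 0.33 × 2.000 = 0.660.
z_β = 0.660 − 1.645 = -0.985.
Power = Φ(-0.985) = 0.162.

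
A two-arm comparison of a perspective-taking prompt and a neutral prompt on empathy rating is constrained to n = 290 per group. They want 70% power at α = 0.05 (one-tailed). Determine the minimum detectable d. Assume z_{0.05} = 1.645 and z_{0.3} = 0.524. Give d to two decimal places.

d_min ≈ 0.18

For two independent groups of n = 290 each: d_min = (z_{α} + z_β)·√(2/n).
z-sum = 1.645 + 0.524 = 2.169.
d_min = 2.169 × √(2/290) = 2.169 × 0.0830 = 0.180.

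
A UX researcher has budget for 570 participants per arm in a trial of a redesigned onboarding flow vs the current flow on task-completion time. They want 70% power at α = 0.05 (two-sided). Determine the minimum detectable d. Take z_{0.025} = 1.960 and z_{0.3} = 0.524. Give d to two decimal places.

For two independent groups of n = 570 each: d_min = (z_{α/2} + z_β)·√(2/n).
z-sum = 1.960 + 0.524 = 2.484.
d_min = 2.484 × √(2/570) = 2.484 × 0.0592 = 0.147.

d_min ≈ 0.15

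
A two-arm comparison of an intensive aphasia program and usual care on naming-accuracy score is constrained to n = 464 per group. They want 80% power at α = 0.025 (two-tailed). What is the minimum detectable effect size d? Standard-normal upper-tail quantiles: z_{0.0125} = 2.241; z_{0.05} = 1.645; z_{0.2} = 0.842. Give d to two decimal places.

For two independent groups of n = 464 each: d_min = (z_{α/2} + z_β)·√(2/n).
z-sum = 2.241 + 0.842 = 3.083.
d_min = 3.083 × √(2/464) = 3.083 × 0.0657 = 0.202.

d_min ≈ 0.20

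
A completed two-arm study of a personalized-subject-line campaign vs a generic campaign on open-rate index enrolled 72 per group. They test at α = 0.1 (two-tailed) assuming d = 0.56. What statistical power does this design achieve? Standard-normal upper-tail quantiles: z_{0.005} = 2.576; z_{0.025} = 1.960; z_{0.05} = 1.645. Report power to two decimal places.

For two equal groups, power = Φ(d·√(n/2) − z_{α/2}).
d·√(n/2) = 0.56 × √(72/2) = 0.56 × 6.000 = 3.360.
z_β = 3.360 − 1.645 = 1.715.
Power = Φ(1.715) = 0.957.

power ≈ 0.96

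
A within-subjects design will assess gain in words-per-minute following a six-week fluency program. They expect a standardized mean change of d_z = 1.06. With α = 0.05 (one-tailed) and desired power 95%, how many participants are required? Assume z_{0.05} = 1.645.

n = 10 pairs

For a paired (one-sample on differences) test: n = ((z_{α} + z_β) / d)².
z_{α} + z_β = 1.645 + 1.645 = 3.290.
n = (3.290 / 1.06)² = 3.104² = 9.63.
Round up.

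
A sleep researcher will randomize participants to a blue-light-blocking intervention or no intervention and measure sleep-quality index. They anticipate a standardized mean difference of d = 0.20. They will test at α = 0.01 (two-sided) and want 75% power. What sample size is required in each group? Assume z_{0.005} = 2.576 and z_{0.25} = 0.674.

For two independent groups with equal n: n = 2·((z_{α/2} + z_β) / d)².
z_{α/2} + z_β = 2.576 + 0.674 = 3.250.
n = 2 × (3.250 / 0.20)² = 2 × 16.250² = 2 × 264.06 = 528.1.
Round up to the next whole participant.

n = 529 per group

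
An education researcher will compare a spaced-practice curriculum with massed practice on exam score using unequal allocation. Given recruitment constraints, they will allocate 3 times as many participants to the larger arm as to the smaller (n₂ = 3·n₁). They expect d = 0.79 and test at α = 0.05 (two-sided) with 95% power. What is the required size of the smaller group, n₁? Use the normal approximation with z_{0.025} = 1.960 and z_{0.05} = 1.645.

With allocation ratio k = n₂/n₁ = 3, Var(x̄₁−x̄₂) = σ²(1/n₁ + 1/(k·n₁)) = σ²·(k+1)/(k·n₁).
So n₁ = (1 + 1/k)·((z_{α/2} + z_β)/d)² = 1.333 × (3.605/0.79)².
n₁ = 1.333 × 20.82 = 27.8.
Round up: n₁ = 28, giving n₂ = 3 × 28 = 84.

n₁ = 28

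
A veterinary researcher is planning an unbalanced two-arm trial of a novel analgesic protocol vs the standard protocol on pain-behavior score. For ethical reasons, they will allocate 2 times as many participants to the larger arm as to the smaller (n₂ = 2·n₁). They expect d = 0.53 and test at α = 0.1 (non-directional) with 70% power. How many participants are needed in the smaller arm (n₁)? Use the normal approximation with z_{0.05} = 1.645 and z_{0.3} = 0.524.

With allocation ratio k = n₂/n₁ = 2, Var(x̄₁−x̄₂) = σ²(1/n₁ + 1/(k·n₁)) = σ²·(k+1)/(k·n₁).
So n₁ = (1 + 1/k)·((z_{α/2} + z_β)/d)² = 1.500 × (2.169/0.53)².
n₁ = 1.500 × 16.75 = 25.1.
Round up: n₁ = 26, giving n₂ = 2 × 26 = 52.

n₁ = 26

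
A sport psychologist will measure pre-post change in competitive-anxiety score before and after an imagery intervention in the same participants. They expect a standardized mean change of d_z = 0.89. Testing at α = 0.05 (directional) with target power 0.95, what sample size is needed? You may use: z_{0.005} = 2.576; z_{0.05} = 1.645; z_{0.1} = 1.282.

n = 14 pairs

For a paired (one-sample on differences) test: n = ((z_{α} + z_β) / d)².
z_{α} + z_β = 1.645 + 1.645 = 3.290.
n = (3.290 / 0.89)² = 3.697² = 13.67.
Round up.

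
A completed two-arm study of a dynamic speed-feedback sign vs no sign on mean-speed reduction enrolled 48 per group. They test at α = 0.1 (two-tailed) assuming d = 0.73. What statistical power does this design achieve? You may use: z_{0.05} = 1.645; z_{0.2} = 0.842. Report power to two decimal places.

power ≈ 0.97

For two equal groups, power = Φ(d·√(n/2) − z_{α/2}).
d·√(n/2) = 0.73 × √(48/2) = 0.73 × 4.899 = 3.576.
z_β = 3.576 − 1.645 = 1.931.
Power = Φ(1.931) = 0.973.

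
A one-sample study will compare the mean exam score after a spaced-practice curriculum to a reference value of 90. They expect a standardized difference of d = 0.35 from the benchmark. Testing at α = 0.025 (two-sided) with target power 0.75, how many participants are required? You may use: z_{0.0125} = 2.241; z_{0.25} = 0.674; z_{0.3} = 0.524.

n = 70

For a one-sample test: n = ((z_{α/2} + z_β) / d)².
z_{α/2} + z_β = 2.241 + 0.674 = 2.915.
n = (2.915 / 0.35)² = 8.329² = 69.37.
Round up.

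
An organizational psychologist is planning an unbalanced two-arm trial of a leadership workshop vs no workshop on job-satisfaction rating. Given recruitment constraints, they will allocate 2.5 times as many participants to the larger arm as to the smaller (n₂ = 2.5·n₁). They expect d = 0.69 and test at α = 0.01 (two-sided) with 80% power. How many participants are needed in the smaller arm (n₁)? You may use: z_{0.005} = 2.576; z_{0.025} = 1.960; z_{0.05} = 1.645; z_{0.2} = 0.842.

n₁ = 35

With allocation ratio k = n₂/n₁ = 2.5, Var(x̄₁−x̄₂) = σ²(1/n₁ + 1/(k·n₁)) = σ²·(k+1)/(k·n₁).
So n₁ = (1 + 1/k)·((z_{α/2} + z_β)/d)² = 1.400 × (3.418/0.69)².
n₁ = 1.400 × 24.54 = 34.4.
Round up: n₁ = 35, giving n₂ = ⌈2.5 × 35⌉ = ⌈87.5⌉ = 88.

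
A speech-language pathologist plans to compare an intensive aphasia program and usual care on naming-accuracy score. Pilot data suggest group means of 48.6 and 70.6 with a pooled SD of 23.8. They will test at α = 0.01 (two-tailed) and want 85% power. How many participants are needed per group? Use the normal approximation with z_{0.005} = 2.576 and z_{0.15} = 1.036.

Cohen's d = |M₁ − M₂| / SD_pooled = |48.6 − 70.6| / 23.8 = 22.0 / 23.8 = 0.924.
For two independent groups with equal n: n = 2·((z_{α/2} + z_β) / d)².
z_{α/2} + z_β = 2.576 + 1.036 = 3.612.
n = 2 × (3.612 / 0.924)² = 2 × 3.909² = 2 × 15.28 = 30.6.
Round up to the next whole participant.

n = 31 per group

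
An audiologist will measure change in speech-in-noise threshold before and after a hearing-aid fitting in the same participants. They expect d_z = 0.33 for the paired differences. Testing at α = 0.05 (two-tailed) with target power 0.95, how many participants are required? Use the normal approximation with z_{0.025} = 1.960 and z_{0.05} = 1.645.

n = 120 pairs

For a paired (one-sample on differences) test: n = ((z_{α/2} + z_β) / d)².
z_{α/2} + z_β = 1.960 + 1.645 = 3.605.
n = (3.605 / 0.33)² = 10.924² = 119.34.
Round up.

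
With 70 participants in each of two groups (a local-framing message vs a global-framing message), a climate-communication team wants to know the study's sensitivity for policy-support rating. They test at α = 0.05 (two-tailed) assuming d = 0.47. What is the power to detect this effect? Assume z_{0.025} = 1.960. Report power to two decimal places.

power ≈ 0.79

For two equal groups, power = Φ(d·√(n/2) − z_{α/2}).
d·√(n/2) = 0.47 × √(70/2) = 0.47 × 5.916 = 2.781.
z_β = 2.781 − 1.960 = 0.821.
Power = Φ(0.821) = 0.794.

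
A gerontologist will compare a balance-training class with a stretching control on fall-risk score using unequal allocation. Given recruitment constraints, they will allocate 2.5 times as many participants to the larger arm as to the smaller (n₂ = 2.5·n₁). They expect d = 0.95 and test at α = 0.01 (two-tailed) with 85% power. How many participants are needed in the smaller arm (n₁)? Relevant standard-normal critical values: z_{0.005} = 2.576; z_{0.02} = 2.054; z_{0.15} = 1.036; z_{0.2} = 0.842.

With allocation ratio k = n₂/n₁ = 2.5, Var(x̄₁−x̄₂) = σ²(1/n₁ + 1/(k·n₁)) = σ²·(k+1)/(k·n₁).
So n₁ = (1 + 1/k)·((z_{α/2} + z_β)/d)² = 1.400 × (3.612/0.95)².
n₁ = 1.400 × 14.46 = 20.2.
Round up: n₁ = 21, giving n₂ = ⌈2.5 × 21⌉ = ⌈52.5⌉ = 53.

n₁ = 21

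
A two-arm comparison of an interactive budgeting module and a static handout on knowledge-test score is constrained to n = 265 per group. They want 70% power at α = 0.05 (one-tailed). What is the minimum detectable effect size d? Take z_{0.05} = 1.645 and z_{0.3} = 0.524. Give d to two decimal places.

For two independent groups of n = 265 each: d_min = (z_{α} + z_β)·√(2/n).
z-sum = 1.645 + 0.524 = 2.169.
d_min = 2.169 × √(2/265) = 2.169 × 0.0869 = 0.188.

d_min ≈ 0.19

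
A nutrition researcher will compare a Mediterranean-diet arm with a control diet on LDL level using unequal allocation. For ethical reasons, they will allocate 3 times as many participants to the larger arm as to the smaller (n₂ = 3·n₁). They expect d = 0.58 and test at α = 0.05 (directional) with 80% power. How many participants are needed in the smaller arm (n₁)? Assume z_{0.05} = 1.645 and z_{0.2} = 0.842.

With allocation ratio k = n₂/n₁ = 3, Var(x̄₁−x̄₂) = σ²(1/n₁ + 1/(k·n₁)) = σ²·(k+1)/(k·n₁).
So n₁ = (1 + 1/k)·((z_{α} + z_β)/d)² = 1.333 × (2.487/0.58)².
n₁ = 1.333 × 18.39 = 24.5.
Round up: n₁ = 25, giving n₂ = 3 × 25 = 75.

n₁ = 25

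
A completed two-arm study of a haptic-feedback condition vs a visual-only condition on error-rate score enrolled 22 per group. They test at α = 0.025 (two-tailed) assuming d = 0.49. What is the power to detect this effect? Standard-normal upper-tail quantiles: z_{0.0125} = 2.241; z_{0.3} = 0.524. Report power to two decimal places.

power ≈ 0.27

For two equal groups, power = Φ(d·√(n/2) − z_{α/2}).
d·√(n/2) = 0.49 × √(22/2) = 0.49 × 3.317 = 1.625.
z_β = 1.625 − 2.241 = -0.616.
Power = Φ(-0.616) = 0.269.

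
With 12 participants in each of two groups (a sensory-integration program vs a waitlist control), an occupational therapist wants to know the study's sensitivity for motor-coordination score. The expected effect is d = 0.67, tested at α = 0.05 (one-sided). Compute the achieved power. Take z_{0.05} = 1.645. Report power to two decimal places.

power ≈ 0.50

For two equal groups, power = Φ(d·√(n/2) − z_{α}).
d·√(n/2) = 0.67 × √(12/2) = 0.67 × 2.449 = 1.641.
z_β = 1.641 − 1.645 = -0.004.
Power = Φ(-0.004) = 0.498.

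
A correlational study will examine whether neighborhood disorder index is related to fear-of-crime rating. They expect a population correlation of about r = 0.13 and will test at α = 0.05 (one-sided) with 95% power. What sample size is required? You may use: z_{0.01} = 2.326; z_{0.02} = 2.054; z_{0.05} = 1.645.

Fisher's z: C = ½·ln((1+r)/(1−r)) = ½·ln(1.2989) = 0.1307.
n = ((z_{α} + z_β)/C)² + 3.
(1.645 + 1.645) / 0.1307 = 3.290 / 0.1307 = 25.172.
n = 25.172² + 3 = 633.64 + 3 = 636.6.
Round up.

n = 637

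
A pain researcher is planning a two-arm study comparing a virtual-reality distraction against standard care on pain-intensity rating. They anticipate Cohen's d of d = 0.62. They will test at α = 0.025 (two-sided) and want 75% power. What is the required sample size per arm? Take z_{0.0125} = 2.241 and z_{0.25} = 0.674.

n = 45 per group

For two independent groups with equal n: n = 2·((z_{α/2} + z_β) / d)².
z_{α/2} + z_β = 2.241 + 0.674 = 2.915.
n = 2 × (2.915 / 0.62)² = 2 × 4.702² = 2 × 22.11 = 44.2.
Round up to the next whole participant.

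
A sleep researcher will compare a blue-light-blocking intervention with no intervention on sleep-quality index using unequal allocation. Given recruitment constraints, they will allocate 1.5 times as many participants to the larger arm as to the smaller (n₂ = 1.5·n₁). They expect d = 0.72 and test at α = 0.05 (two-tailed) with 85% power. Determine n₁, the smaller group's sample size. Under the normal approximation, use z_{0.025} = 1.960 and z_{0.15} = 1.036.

With allocation ratio k = n₂/n₁ = 1.5, Var(x̄₁−x̄₂) = σ²(1/n₁ + 1/(k·n₁)) = σ²·(k+1)/(k·n₁).
So n₁ = (1 + 1/k)·((z_{α/2} + z_β)/d)² = 1.667 × (2.996/0.72)².
n₁ = 1.667 × 17.31 = 28.9.
Round up: n₁ = 29, giving n₂ = ⌈1.5 × 29⌉ = ⌈43.5⌉ = 44.

n₁ = 29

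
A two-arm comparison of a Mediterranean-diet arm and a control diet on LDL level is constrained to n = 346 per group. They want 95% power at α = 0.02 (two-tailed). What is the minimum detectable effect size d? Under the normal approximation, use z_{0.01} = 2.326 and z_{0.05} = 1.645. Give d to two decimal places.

d_min ≈ 0.30

For two independent groups of n = 346 each: d_min = (z_{α/2} + z_β)·√(2/n).
z-sum = 2.326 + 1.645 = 3.971.
d_min = 3.971 × √(2/346) = 3.971 × 0.0760 = 0.302.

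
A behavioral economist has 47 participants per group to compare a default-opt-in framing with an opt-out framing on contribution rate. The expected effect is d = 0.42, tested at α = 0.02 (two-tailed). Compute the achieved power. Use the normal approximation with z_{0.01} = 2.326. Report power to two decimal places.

power ≈ 0.39

For two equal groups, power = Φ(d·√(n/2) − z_{α/2}).
d·√(n/2) = 0.42 × √(47/2) = 0.42 × 4.848 = 2.036.
z_β = 2.036 − 2.326 = -0.290.
Power = Φ(-0.290) = 0.386.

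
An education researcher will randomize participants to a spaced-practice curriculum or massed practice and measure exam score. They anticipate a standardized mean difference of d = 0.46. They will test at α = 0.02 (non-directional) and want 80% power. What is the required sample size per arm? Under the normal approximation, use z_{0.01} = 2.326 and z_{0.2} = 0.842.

For two independent groups with equal n: n = 2·((z_{α/2} + z_β) / d)².
z_{α/2} + z_β = 2.326 + 0.842 = 3.168.
n = 2 × (3.168 / 0.46)² = 2 × 6.887² = 2 × 47.43 = 94.9.
Round up to the next whole participant.

n = 95 per group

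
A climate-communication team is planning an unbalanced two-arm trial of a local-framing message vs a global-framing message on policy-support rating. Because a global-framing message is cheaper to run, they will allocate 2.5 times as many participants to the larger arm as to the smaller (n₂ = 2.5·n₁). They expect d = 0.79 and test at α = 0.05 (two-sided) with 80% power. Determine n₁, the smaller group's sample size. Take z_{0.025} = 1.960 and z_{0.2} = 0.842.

With allocation ratio k = n₂/n₁ = 2.5, Var(x̄₁−x̄₂) = σ²(1/n₁ + 1/(k·n₁)) = σ²·(k+1)/(k·n₁).
So n₁ = (1 + 1/k)·((z_{α/2} + z_β)/d)² = 1.400 × (2.802/0.79)².
n₁ = 1.400 × 12.58 = 17.6.
Round up: n₁ = 18, giving n₂ = 2.5 × 18 = 45.

n₁ = 18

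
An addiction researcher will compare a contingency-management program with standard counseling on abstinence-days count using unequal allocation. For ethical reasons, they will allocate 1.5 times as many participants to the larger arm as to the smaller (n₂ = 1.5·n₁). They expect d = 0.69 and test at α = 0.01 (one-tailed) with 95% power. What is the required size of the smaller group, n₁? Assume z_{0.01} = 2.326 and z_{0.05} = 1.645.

With allocation ratio k = n₂/n₁ = 1.5, Var(x̄₁−x̄₂) = σ²(1/n₁ + 1/(k·n₁)) = σ²·(k+1)/(k·n₁).
So n₁ = (1 + 1/k)·((z_{α} + z_β)/d)² = 1.667 × (3.971/0.69)².
n₁ = 1.667 × 33.12 = 55.2.
Round up: n₁ = 56, giving n₂ = 1.5 × 56 = 84.

n₁ = 56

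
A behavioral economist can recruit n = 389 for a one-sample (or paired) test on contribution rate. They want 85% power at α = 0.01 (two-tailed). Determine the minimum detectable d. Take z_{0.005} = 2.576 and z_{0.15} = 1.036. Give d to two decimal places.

d_min ≈ 0.18

For a single sample (or paired design) of n = 389: d_min = (z_{α/2} + z_β)/√n.
z-sum = 2.576 + 1.036 = 3.612.
d_min = 3.612 / √389 = 3.612 / 19.723 = 0.183.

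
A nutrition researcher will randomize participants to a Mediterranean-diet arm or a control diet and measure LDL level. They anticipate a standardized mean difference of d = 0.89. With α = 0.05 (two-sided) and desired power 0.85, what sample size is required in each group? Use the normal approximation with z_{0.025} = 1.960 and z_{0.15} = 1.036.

For two independent groups with equal n: n = 2·((z_{α/2} + z_β) / d)².
z_{α/2} + z_β = 1.960 + 1.036 = 2.996.
n = 2 × (2.996 / 0.89)² = 2 × 3.366² = 2 × 11.33 = 22.7.
Round up to the next whole participant.

n = 23 per group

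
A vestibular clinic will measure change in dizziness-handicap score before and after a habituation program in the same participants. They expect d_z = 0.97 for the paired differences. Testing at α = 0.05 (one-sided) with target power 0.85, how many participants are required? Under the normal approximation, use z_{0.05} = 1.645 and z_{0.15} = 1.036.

n = 8 pairs

For a paired (one-sample on differences) test: n = ((z_{α} + z_β) / d)².
z_{α} + z_β = 1.645 + 1.036 = 2.681.
n = (2.681 / 0.97)² = 2.764² = 7.64.
Round up.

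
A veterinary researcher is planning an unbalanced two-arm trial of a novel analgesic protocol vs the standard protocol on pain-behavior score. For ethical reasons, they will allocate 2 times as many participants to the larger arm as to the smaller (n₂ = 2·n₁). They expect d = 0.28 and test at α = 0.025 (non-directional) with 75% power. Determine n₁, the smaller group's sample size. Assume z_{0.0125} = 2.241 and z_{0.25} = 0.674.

With allocation ratio k = n₂/n₁ = 2, Var(x̄₁−x̄₂) = σ²(1/n₁ + 1/(k·n₁)) = σ²·(k+1)/(k·n₁).
So n₁ = (1 + 1/k)·((z_{α/2} + z_β)/d)² = 1.500 × (2.915/0.28)².
n₁ = 1.500 × 108.38 = 162.6.
Round up: n₁ = 163, giving n₂ = 2 × 163 = 326.

n₁ = 163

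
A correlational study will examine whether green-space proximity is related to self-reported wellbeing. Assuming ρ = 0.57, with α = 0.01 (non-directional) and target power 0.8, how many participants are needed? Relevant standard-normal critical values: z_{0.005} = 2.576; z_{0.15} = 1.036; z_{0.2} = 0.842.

Fisher's z: C = ½·ln((1+r)/(1−r)) = ½·ln(3.6512) = 0.6475.
n = ((z_{α/2} + z_β)/C)² + 3.
(2.576 + 0.842) / 0.6475 = 3.418 / 0.6475 = 5.279.
n = 5.279² + 3 = 27.87 + 3 = 30.9.
Round up.

n = 31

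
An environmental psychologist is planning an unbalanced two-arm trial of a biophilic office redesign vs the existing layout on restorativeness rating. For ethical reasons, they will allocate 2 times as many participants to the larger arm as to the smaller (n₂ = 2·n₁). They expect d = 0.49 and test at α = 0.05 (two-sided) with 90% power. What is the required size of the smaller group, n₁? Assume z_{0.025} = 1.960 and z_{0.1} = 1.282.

n₁ = 66

With allocation ratio k = n₂/n₁ = 2, Var(x̄₁−x̄₂) = σ²(1/n₁ + 1/(k·n₁)) = σ²·(k+1)/(k·n₁).
So n₁ = (1 + 1/k)·((z_{α/2} + z_β)/d)² = 1.500 × (3.242/0.49)².
n₁ = 1.500 × 43.78 = 65.7.
Round up: n₁ = 66, giving n₂ = 2 × 66 = 132.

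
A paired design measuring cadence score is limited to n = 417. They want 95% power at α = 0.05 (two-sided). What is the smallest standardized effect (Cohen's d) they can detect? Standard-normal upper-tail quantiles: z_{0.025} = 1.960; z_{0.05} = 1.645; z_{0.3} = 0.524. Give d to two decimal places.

For a single sample (or paired design) of n = 417: d_min = (z_{α/2} + z_β)/√n.
z-sum = 1.960 + 1.645 = 3.605.
d_min = 3.605 / √417 = 3.605 / 20.421 = 0.177.

d_min ≈ 0.18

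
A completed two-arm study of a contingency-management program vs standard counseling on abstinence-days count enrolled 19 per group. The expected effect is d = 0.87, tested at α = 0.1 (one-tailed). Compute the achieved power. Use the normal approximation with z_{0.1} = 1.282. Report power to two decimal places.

power ≈ 0.92

For two equal groups, power = Φ(d·√(n/2) − z_{α}).
d·√(n/2) = 0.87 × √(19/2) = 0.87 × 3.082 = 2.682.
z_β = 2.682 − 1.282 = 1.400.
Power = Φ(1.400) = 0.919.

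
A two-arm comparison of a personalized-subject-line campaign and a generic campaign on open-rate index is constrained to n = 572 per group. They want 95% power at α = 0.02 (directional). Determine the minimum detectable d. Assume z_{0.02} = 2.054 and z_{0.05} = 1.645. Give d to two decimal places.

d_min ≈ 0.22

For two independent groups of n = 572 each: d_min = (z_{α} + z_β)·√(2/n).
z-sum = 2.054 + 1.645 = 3.699.
d_min = 3.699 × √(2/572) = 3.699 × 0.0591 = 0.219.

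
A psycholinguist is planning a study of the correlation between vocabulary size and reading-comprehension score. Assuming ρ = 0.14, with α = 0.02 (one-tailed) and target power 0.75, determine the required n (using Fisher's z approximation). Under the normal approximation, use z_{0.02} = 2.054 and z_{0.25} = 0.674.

Fisher's z: C = ½·ln((1+r)/(1−r)) = ½·ln(1.3256) = 0.1409.
n = ((z_{α} + z_β)/C)² + 3.
(2.054 + 0.674) / 0.1409 = 2.728 / 0.1409 = 19.361.
n = 19.361² + 3 = 374.86 + 3 = 377.9.
Round up.

n = 378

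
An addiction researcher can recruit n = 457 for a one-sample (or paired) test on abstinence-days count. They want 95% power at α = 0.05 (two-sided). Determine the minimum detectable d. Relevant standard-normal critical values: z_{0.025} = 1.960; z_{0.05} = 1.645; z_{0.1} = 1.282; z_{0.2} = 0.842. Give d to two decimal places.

For a single sample (or paired design) of n = 457: d_min = (z_{α/2} + z_β)/√n.
z-sum = 1.960 + 1.645 = 3.605.
d_min = 3.605 / √457 = 3.605 / 21.378 = 0.169.

d_min ≈ 0.17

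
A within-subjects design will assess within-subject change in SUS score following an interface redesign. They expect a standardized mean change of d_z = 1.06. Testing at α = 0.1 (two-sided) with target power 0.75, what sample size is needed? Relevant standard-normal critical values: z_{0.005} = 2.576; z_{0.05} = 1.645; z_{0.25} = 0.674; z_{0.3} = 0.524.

For a paired (one-sample on differences) test: n = ((z_{α/2} + z_β) / d)².
z_{α/2} + z_β = 1.645 + 0.674 = 2.319.
n = (2.319 / 1.06)² = 2.188² = 4.79.
Round up.

n = 5 pairs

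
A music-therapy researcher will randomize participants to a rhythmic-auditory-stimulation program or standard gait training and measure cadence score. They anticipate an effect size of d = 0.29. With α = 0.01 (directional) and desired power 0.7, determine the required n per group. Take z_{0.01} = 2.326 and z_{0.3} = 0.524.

For two independent groups with equal n: n = 2·((z_{α} + z_β) / d)².
z_{α} + z_β = 2.326 + 0.524 = 2.850.
n = 2 × (2.850 / 0.29)² = 2 × 9.828² = 2 × 96.58 = 193.2.
Round up to the next whole participant.

n = 194 per group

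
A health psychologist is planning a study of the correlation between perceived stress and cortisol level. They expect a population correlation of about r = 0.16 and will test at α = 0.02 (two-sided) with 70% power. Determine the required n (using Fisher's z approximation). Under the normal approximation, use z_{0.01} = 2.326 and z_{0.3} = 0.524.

Fisher's z: C = ½·ln((1+r)/(1−r)) = ½·ln(1.3810) = 0.1614.
n = ((z_{α/2} + z_β)/C)² + 3.
(2.326 + 0.524) / 0.1614 = 2.850 / 0.1614 = 17.658.
n = 17.658² + 3 = 311.80 + 3 = 314.8.
Round up.

n = 315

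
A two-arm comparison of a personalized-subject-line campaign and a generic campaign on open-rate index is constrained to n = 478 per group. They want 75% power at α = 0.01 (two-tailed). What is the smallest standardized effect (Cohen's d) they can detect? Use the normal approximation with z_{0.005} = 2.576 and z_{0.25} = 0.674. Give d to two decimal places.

For two independent groups of n = 478 each: d_min = (z_{α/2} + z_β)·√(2/n).
z-sum = 2.576 + 0.674 = 3.250.
d_min = 3.250 × √(2/478) = 3.250 × 0.0647 = 0.210.

d_min ≈ 0.21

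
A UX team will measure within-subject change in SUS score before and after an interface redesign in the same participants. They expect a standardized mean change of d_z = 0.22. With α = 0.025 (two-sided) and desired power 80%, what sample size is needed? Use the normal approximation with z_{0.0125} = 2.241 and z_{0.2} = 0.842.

n = 197 pairs

For a paired (one-sample on differences) test: n = ((z_{α/2} + z_β) / d)².
z_{α/2} + z_β = 2.241 + 0.842 = 3.083.
n = (3.083 / 0.22)² = 14.014² = 196.38.
Round up.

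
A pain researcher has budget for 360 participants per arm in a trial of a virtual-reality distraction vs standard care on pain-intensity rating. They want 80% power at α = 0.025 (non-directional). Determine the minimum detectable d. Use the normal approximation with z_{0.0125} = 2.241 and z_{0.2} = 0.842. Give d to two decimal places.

For two independent groups of n = 360 each: d_min = (z_{α/2} + z_β)·√(2/n).
z-sum = 2.241 + 0.842 = 3.083.
d_min = 3.083 × √(2/360) = 3.083 × 0.0745 = 0.230.

d_min ≈ 0.23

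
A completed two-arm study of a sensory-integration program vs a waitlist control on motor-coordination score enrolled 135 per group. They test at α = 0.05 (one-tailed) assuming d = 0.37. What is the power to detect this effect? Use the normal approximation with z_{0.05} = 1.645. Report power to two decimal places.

For two equal groups, power = Φ(d·√(n/2) − z_{α}).
d·√(n/2) = 0.37 × √(135/2) = 0.37 × 8.216 = 3.040.
z_β = 3.040 − 1.645 = 1.395.
Power = Φ(1.395) = 0.918.

power ≈ 0.92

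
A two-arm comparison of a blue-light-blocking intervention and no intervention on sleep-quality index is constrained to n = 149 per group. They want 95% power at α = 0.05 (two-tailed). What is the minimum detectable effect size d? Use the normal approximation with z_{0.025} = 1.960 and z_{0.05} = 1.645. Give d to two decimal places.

For two independent groups of n = 149 each: d_min = (z_{α/2} + z_β)·√(2/n).
z-sum = 1.960 + 1.645 = 3.605.
d_min = 3.605 × √(2/149) = 3.605 × 0.1159 = 0.418.

d_min ≈ 0.42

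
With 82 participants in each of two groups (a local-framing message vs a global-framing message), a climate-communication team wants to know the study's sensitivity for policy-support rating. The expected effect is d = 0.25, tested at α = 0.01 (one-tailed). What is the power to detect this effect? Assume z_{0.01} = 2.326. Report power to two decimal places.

power ≈ 0.23

For two equal groups, power = Φ(d·√(n/2) − z_{α}).
d·√(n/2) = 0.25 × √(82/2) = 0.25 × 6.403 = 1.601.
z_β = 1.601 − 2.326 = -0.725.
Power = Φ(-0.725) = 0.234.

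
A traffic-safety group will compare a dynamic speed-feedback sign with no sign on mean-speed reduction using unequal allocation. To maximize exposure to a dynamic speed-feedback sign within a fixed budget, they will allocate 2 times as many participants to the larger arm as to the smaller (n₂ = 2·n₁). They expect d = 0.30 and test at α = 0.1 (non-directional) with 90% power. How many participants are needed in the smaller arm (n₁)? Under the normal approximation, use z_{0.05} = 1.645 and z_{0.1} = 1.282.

With allocation ratio k = n₂/n₁ = 2, Var(x̄₁−x̄₂) = σ²(1/n₁ + 1/(k·n₁)) = σ²·(k+1)/(k·n₁).
So n₁ = (1 + 1/k)·((z_{α/2} + z_β)/d)² = 1.500 × (2.927/0.30)².
n₁ = 1.500 × 95.19 = 142.8.
Round up: n₁ = 143, giving n₂ = 2 × 143 = 286.

n₁ = 143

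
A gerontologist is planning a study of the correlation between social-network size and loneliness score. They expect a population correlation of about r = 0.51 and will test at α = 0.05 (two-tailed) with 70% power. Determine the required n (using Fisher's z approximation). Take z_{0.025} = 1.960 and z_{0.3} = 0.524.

n = 23

Fisher's z: C = ½·ln((1+r)/(1−r)) = ½·ln(3.0816) = 0.5627.
n = ((z_{α/2} + z_β)/C)² + 3.
(1.960 + 0.524) / 0.5627 = 2.484 / 0.5627 = 4.414.
n = 4.414² + 3 = 19.49 + 3 = 22.5.
Round up.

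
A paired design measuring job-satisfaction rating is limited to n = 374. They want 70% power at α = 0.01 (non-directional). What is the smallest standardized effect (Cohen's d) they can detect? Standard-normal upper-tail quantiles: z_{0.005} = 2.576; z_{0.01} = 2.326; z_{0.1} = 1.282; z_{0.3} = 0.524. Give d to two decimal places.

d_min ≈ 0.16

For a single sample (or paired design) of n = 374: d_min = (z_{α/2} + z_β)/√n.
z-sum = 2.576 + 0.524 = 3.100.
d_min = 3.100 / √374 = 3.100 / 19.339 = 0.160.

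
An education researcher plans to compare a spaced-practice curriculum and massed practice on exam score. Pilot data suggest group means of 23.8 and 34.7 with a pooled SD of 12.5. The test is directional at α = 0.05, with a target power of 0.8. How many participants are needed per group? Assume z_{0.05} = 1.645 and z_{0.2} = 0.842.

n = 17 per group

Cohen's d = |M₁ − M₂| / SD_pooled = |23.8 − 34.7| / 12.5 = 10.9 / 12.5 = 0.872.
For two independent groups with equal n: n = 2·((z_{α} + z_β) / d)².
z_{α} + z_β = 1.645 + 0.842 = 2.487.
n = 2 × (2.487 / 0.872)² = 2 × 2.852² = 2 × 8.13 = 16.3.
Round up to the next whole participant.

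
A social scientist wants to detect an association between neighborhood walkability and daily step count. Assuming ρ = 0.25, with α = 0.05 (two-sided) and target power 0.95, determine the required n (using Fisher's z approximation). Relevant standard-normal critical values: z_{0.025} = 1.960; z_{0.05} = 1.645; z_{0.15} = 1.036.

n = 203

Fisher's z: C = ½·ln((1+r)/(1−r)) = ½·ln(1.6667) = 0.2554.
n = ((z_{α/2} + z_β)/C)² + 3.
(1.960 + 1.645) / 0.2554 = 3.605 / 0.2554 = 14.115.
n = 14.115² + 3 = 199.24 + 3 = 202.2.
Round up.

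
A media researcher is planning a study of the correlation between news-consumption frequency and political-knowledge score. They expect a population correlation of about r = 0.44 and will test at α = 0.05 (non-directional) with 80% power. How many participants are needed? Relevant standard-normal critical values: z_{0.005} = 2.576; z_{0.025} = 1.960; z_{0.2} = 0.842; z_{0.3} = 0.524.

n = 39

Fisher's z: C = ½·ln((1+r)/(1−r)) = ½·ln(2.5714) = 0.4722.
n = ((z_{α/2} + z_β)/C)² + 3.
(1.960 + 0.842) / 0.4722 = 2.802 / 0.4722 = 5.934.
n = 5.934² + 3 = 35.21 + 3 = 38.2.
Round up.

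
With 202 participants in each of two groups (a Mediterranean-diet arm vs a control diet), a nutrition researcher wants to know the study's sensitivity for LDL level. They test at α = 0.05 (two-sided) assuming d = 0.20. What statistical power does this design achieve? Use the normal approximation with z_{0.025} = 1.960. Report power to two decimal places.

For two equal groups, power = Φ(d·√(n/2) − z_{α/2}).
d·√(n/2) = 0.20 × √(202/2) = 0.20 × 10.050 = 2.010.
z_β = 2.010 − 1.960 = 0.050.
Power = Φ(0.050) = 0.520.

power ≈ 0.52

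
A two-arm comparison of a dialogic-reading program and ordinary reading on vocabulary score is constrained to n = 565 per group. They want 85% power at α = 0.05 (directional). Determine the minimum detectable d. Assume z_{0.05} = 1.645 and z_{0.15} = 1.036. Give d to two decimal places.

For two independent groups of n = 565 each: d_min = (z_{α} + z_β)·√(2/n).
z-sum = 1.645 + 1.036 = 2.681.
d_min = 2.681 × √(2/565) = 2.681 × 0.0595 = 0.160.

d_min ≈ 0.16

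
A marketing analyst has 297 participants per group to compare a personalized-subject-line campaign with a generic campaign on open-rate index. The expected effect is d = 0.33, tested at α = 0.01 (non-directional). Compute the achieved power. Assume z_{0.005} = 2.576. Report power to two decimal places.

power ≈ 0.93

For two equal groups, power = Φ(d·√(n/2) − z_{α/2}).
d·√(n/2) = 0.33 × √(297/2) = 0.33 × 12.186 = 4.021.
z_β = 4.021 − 2.576 = 1.445.
Power = Φ(1.445) = 0.926.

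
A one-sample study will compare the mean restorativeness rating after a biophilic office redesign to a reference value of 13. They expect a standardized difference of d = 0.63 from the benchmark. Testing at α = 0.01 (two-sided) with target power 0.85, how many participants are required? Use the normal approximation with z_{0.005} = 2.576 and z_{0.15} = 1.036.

For a one-sample test: n = ((z_{α/2} + z_β) / d)².
z_{α/2} + z_β = 2.576 + 1.036 = 3.612.
n = (3.612 / 0.63)² = 5.733² = 32.87.
Round up.

n = 33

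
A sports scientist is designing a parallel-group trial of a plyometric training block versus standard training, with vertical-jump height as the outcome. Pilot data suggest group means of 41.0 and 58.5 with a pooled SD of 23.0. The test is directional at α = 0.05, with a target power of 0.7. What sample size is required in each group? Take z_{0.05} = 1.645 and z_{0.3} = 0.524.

n = 17 per group

Cohen's d = |M₁ − M₂| / SD_pooled = |41.0 − 58.5| / 23.0 = 17.5 / 23.0 = 0.761.
For two independent groups with equal n: n = 2·((z_{α} + z_β) / d)².
z_{α} + z_β = 1.645 + 0.524 = 2.169.
n = 2 × (2.169 / 0.761)² = 2 × 2.850² = 2 × 8.12 = 16.2.
Round up to the next whole participant.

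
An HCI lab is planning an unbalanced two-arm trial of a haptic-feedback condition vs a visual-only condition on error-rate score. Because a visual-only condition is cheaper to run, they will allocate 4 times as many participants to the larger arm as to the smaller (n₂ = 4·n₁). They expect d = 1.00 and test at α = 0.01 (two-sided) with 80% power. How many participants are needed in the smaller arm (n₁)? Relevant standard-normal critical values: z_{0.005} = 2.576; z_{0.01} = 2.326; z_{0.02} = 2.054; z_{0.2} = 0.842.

n₁ = 15

With allocation ratio k = n₂/n₁ = 4, Var(x̄₁−x̄₂) = σ²(1/n₁ + 1/(k·n₁)) = σ²·(k+1)/(k·n₁).
So n₁ = (1 + 1/k)·((z_{α/2} + z_β)/d)² = 1.250 × (3.418/1.00)².
n₁ = 1.250 × 11.68 = 14.6.
Round up: n₁ = 15, giving n₂ = 4 × 15 = 60.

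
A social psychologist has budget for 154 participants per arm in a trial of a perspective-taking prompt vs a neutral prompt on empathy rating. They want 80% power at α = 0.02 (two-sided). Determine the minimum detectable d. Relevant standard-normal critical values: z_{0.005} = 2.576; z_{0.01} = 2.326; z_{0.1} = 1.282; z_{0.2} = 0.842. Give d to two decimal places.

For two independent groups of n = 154 each: d_min = (z_{α/2} + z_β)·√(2/n).
z-sum = 2.326 + 0.842 = 3.168.
d_min = 3.168 × √(2/154) = 3.168 × 0.1140 = 0.361.

d_min ≈ 0.36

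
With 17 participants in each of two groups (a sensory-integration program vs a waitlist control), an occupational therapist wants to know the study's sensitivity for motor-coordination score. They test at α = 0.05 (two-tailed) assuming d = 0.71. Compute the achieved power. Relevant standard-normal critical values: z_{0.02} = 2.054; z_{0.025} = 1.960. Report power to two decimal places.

For two equal groups, power = Φ(d·√(n/2) − z_{α/2}).
d·√(n/2) = 0.71 × √(17/2) = 0.71 × 2.915 = 2.070.
z_β = 2.070 − 1.960 = 0.110.
Power = Φ(0.110) = 0.544.

power ≈ 0.54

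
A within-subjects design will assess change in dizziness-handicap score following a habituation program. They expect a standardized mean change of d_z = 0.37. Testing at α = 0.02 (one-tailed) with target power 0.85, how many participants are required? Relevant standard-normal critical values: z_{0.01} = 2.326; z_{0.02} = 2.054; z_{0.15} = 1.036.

n = 70 pairs

For a paired (one-sample on differences) test: n = ((z_{α} + z_β) / d)².
z_{α} + z_β = 2.054 + 1.036 = 3.090.
n = (3.090 / 0.37)² = 8.351² = 69.75.
Round up.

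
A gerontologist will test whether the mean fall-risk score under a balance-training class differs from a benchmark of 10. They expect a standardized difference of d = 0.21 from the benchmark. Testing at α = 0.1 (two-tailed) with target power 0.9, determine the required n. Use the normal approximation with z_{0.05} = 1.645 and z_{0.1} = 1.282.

For a one-sample test: n = ((z_{α/2} + z_β) / d)².
z_{α/2} + z_β = 1.645 + 1.282 = 2.927.
n = (2.927 / 0.21)² = 13.938² = 194.27.
Round up.

n = 195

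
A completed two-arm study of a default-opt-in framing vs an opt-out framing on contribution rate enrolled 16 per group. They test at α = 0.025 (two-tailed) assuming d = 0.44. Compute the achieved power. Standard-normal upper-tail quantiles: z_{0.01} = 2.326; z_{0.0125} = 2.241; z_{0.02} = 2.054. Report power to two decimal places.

power ≈ 0.16

For two equal groups, power = Φ(d·√(n/2) − z_{α/2}).
d·√(n/2) = 0.44 × √(16/2) = 0.44 × 2.828 = 1.245.
z_β = 1.245 − 2.241 = -0.996.
Power = Φ(-0.996) = 0.160.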